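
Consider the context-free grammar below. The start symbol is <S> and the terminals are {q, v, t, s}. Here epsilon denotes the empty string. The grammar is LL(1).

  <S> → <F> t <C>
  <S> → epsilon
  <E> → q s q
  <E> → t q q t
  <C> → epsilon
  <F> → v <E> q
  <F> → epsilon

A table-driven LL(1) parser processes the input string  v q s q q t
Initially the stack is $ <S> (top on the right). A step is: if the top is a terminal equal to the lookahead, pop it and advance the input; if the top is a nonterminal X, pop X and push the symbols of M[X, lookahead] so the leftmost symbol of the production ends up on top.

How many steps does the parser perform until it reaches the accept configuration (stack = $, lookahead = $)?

      Stack            Input          Action
   1  $ <S>            v q s q q t $  expand <S> → <F> t <C>
   2  $ <C> t <F>      v q s q q t $  expand <F> → v <E> q
   3  $ <C> t q <E> v  v q s q q t $  match v
   4  $ <C> t q <E>    q s q q t $    expand <E> → q s q
   5  $ <C> t q q s q  q s q q t $    match q
   6  $ <C> t q q s    s q q t $      match s
   7  $ <C> t q q      q q t $        match q
   8  $ <C> t q        q t $          match q
   9  $ <C> t          t $            match t
  10  $ <C>            $              expand <C> → epsilon
Accept reached after 10 steps.

10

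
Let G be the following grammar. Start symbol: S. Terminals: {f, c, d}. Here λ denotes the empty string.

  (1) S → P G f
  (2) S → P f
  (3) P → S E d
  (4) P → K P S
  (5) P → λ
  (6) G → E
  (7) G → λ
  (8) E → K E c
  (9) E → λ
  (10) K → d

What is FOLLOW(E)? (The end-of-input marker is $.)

FIRST(K): from K→d we get {d}. So FIRST(K) = {d}.
FIRST(E): from E→K E c we get {d}; from E→λ we get {λ}. So FIRST(E) = {λ, d}.
FIRST(G): from G→E we get {λ, d}; from G→λ we get {λ}. So FIRST(G) = {λ, d}.
FIRST(S): from S→P G f we get {d, f}; from S→P f we get {d, f}. So FIRST(S) = {d, f}.
FIRST(P): from P→S E d we get {d, f}; from P→K P S we get {d}; from P→λ we get {λ}. So FIRST(P) = {λ, d, f}.
FOLLOW(S) includes $ since S is the start symbol.
FOLLOW(P): in S→P G f, P is followed by G f with FIRST {d, f}; in S→P f, P is followed by f with FIRST {f}; in P→K P S, P is followed by S with FIRST {d, f}. Thus FOLLOW(P) = {d, f}.
FOLLOW(S): in P→S E d, S is followed by E d with FIRST {d}; in P→K P S, the suffix after S is empty, so FOLLOW(S) ⊇ FOLLOW(P) = {d, f}. Thus FOLLOW(S) = {$, d, f}.
FOLLOW(G): in S→P G f, G is followed by f with FIRST {f}. Thus FOLLOW(G) = {f}.
FOLLOW(E): in P→S E d, E is followed by d with FIRST {d}; in G→E, the suffix after E is empty, so FOLLOW(E) ⊇ FOLLOW(G) = {f}; in E→K E c, E is followed by c with FIRST {c}. Thus FOLLOW(E) = {c, d, f}.
FOLLOW(K): in P→K P S, K is followed by P S with FIRST {d, f}; in E→K E c, K is followed by E c with FIRST {c, d}. Thus FOLLOW(K) = {c, d, f}.

{c, d, f}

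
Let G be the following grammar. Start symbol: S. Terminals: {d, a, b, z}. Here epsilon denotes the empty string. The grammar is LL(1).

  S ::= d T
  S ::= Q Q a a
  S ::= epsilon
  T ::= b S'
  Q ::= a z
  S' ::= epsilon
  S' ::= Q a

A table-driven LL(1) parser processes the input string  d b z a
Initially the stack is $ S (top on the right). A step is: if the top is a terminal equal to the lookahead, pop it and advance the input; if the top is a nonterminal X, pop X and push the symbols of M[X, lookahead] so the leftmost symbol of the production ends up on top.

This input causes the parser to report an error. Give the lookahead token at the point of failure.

     Stack   Input      Action
  1  $ S     d b z a $  expand S ::= d T
  2  $ T d   d b z a $  match d
  3  $ T     b z a $    expand T ::= b S'
  4  $ S' b  b z a $    match b
  5  $ S'    z a $      error: M[S', z] is empty

z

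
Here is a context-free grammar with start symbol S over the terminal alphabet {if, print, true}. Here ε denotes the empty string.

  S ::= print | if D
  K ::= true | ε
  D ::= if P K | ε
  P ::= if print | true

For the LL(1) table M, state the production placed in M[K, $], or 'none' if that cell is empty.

K ::= ε

FIRST(S) = {if, print}
FIRST(K) = {ε, true}
FIRST(D) = {ε, if}
FIRST(P) = {if, true}
FOLLOW(S) includes $ since S is the start symbol.
FOLLOW(D): in S::=if D, the suffix after D is empty, so FOLLOW(D) ⊇ FOLLOW(S) = {$}. Thus FOLLOW(D) = {$}.
FOLLOW(K): in D::=if P K, the suffix after K is empty, so FOLLOW(K) ⊇ FOLLOW(D) = {$}. Thus FOLLOW(K) = {$}.
For K ::= true: FIRST(true) = {true}, so it goes in M[K, t] for t ∈ {true}.
For K ::= ε: FIRST(ε) = {ε}, so it goes in M[K, t] for t ∈ {}; since ε ∈ FIRST, also for every t ∈ FOLLOW(K) = {$}.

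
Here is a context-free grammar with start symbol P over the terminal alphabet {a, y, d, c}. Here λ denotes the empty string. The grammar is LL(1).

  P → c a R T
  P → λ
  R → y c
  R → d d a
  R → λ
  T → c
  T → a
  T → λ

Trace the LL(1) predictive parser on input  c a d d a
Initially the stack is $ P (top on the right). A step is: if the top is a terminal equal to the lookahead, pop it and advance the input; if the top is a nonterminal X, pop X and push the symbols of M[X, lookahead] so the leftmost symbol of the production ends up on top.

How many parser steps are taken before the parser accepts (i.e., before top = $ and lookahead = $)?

8

step 1: stack=$ P  input=c a d d a $  — expand P → c a R T
step 2: stack=$ T R a c  input=c a d d a $  — match c
step 3: stack=$ T R a  input=a d d a $  — match a
step 4: stack=$ T R  input=d d a $  — expand R → d d a
step 5: stack=$ T a d d  input=d d a $  — match d
step 6: stack=$ T a d  input=d a $  — match d
step 7: stack=$ T a  input=a $  — match a
step 8: stack=$ T  input=$  — expand T → λ
Accept reached after 8 steps.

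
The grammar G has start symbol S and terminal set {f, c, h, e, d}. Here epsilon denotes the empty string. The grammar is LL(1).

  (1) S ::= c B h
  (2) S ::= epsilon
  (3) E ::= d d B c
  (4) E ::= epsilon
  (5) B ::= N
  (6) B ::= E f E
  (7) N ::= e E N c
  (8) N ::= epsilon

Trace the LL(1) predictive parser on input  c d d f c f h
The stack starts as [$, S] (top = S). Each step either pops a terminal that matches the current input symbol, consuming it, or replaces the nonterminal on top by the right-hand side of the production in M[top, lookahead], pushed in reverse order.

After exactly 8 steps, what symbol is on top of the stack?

step 1: stack=$ S  input=c d d f c f h $  — expand S ::= c B h
step 2: stack=$ h B c  input=c d d f c f h $  — match c
step 3: stack=$ h B  input=d d f c f h $  — expand B ::= E f E
step 4: stack=$ h E f E  input=d d f c f h $  — expand E ::= d d B c
step 5: stack=$ h E f c B d d  input=d d f c f h $  — match d
step 6: stack=$ h E f c B d  input=d f c f h $  — match d
step 7: stack=$ h E f c B  input=f c f h $  — expand B ::= E f E
step 8: stack=$ h E f c E f E  input=f c f h $  — expand E ::= epsilon
Stack after step 8: $ h E f c E f (top = f).

f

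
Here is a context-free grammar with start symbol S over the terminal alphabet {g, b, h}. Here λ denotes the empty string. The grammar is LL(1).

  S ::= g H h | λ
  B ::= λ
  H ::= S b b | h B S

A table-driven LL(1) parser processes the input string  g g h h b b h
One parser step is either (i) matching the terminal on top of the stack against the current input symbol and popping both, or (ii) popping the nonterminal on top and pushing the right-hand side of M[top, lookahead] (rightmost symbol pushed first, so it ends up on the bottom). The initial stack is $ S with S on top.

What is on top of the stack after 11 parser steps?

      Stack            Input            Action
   1  $ S              g g h h b b h $  expand S ::= g H h
   2  $ h H g          g g h h b b h $  match g
   3  $ h H            g h h b b h $    expand H ::= S b b
   4  $ h b b S        g h h b b h $    expand S ::= g H h
   5  $ h b b h H g    g h h b b h $    match g
   6  $ h b b h H      h h b b h $      expand H ::= h B S
   7  $ h b b h S B h  h h b b h $      match h
   8  $ h b b h S B    h b b h $        expand B ::= λ
   9  $ h b b h S      h b b h $        expand S ::= λ
  10  $ h b b h        h b b h $        match h
  11  $ h b b          b b h $          match b
Stack after step 11: $ h b (top = b).

b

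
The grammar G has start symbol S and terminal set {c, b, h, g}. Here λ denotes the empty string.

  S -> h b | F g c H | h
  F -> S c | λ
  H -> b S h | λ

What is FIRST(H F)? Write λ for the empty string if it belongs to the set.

{λ, b, g, h}

FIRST(H) = {λ, b}
FIRST(S) = {g, h}  (via F g c H)
FIRST(F) = {λ, g, h}  (via S c)
FIRST(H F): take FIRST of each symbol in turn, carrying on past any symbol whose FIRST contains λ; result {λ, b, g, h}.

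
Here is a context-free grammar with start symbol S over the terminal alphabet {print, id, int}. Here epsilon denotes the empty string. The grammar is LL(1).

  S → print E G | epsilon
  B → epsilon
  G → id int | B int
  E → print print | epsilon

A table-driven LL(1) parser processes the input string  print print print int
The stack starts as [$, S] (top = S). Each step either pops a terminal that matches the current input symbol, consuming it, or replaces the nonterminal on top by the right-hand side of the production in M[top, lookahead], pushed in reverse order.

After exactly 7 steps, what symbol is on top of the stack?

int

step 1: stack=$ S  input=print print print int $  — expand S → print E G
step 2: stack=$ G E print  input=print print print int $  — match print
step 3: stack=$ G E  input=print print int $  — expand E → print print
step 4: stack=$ G print print  input=print print int $  — match print
step 5: stack=$ G print  input=print int $  — match print
step 6: stack=$ G  input=int $  — expand G → B int
step 7: stack=$ int B  input=int $  — expand B → epsilon
Stack after step 7: $ int (top = int).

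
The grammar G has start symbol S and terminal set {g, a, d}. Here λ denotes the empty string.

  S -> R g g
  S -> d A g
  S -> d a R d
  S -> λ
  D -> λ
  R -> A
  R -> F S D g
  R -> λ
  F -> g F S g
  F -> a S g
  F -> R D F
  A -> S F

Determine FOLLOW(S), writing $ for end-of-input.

FIRST(D): from D->λ we get {λ}. So FIRST(D) = {λ}.
FIRST(S): from S->R g g we get {a, d, g}; from S->d A g we get {d}; from S->d a R d we get {d}; from S->λ we get {λ}. So FIRST(S) = {λ, a, d, g}.
FIRST(R): from R->A we get {a, d, g}; from R->F S D g we get {a, d, g}; from R->λ we get {λ}. So FIRST(R) = {λ, a, d, g}.
FIRST(F): from F->g F S g we get {g}; from F->a S g we get {a}; from F->R D F we get {a, d, g}. So FIRST(F) = {a, d, g}.
FIRST(A): from A->S F we get {a, d, g}. So FIRST(A) = {a, d, g}.
FOLLOW(S) includes $ since S is the start symbol.
FOLLOW(S): in R->F S D g, S is followed by D g with FIRST {g}; in F->g F S g, S is followed by g with FIRST {g}; in F->a S g, S is followed by g with FIRST {g}; in A->S F, S is followed by F with FIRST {a, d, g}. Thus FOLLOW(S) = {$, a, d, g}.
FOLLOW(D): in R->F S D g, D is followed by g with FIRST {g}; in F->R D F, D is followed by F with FIRST {a, d, g}. Thus FOLLOW(D) = {a, d, g}.
FOLLOW(R): in S->R g g, R is followed by g g with FIRST {g}; in S->d a R d, R is followed by d with FIRST {d}; in F->R D F, R is followed by D F with FIRST {a, d, g}. Thus FOLLOW(R) = {a, d, g}.
FOLLOW(A): in S->d A g, A is followed by g with FIRST {g}; in R->A, the suffix after A is empty, so FOLLOW(A) ⊇ FOLLOW(R) = {a, d, g}. Thus FOLLOW(A) = {a, d, g}.
FOLLOW(F): in R->F S D g, F is followed by S D g with FIRST {a, d, g}; in F->g F S g, F is followed by S g with FIRST {a, d, g}; in F->R D F, the suffix after F is empty (adds nothing new); in A->S F, the suffix after F is empty, so FOLLOW(F) ⊇ FOLLOW(A) = {a, d, g}. Thus FOLLOW(F) = {a, d, g}.

{$, a, d, g}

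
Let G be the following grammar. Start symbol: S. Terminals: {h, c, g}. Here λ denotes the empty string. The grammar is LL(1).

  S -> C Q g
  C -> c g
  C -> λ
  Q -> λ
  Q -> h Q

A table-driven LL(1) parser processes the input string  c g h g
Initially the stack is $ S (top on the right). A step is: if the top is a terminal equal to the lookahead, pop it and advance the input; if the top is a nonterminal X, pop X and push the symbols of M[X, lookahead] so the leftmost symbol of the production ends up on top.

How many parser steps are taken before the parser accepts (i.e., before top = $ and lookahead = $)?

8

step 1: stack=$ S  input=c g h g $  — expand S -> C Q g
step 2: stack=$ g Q C  input=c g h g $  — expand C -> c g
step 3: stack=$ g Q g c  input=c g h g $  — match c
step 4: stack=$ g Q g  input=g h g $  — match g
step 5: stack=$ g Q  input=h g $  — expand Q -> h Q
step 6: stack=$ g Q h  input=h g $  — match h
step 7: stack=$ g Q  input=g $  — expand Q -> λ
step 8: stack=$ g  input=g $  — match g
Accept reached after 8 steps.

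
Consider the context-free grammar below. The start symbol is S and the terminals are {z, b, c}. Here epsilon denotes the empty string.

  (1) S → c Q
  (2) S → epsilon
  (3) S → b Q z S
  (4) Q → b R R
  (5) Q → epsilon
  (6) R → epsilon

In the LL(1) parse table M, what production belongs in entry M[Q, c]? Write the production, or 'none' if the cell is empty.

FIRST(S): from S→c Q we get {c}; from S→epsilon we get {epsilon}; from S→b Q z S we get {b}. So FIRST(S) = {epsilon, b, c}.
FIRST(Q): from Q→b R R we get {b}; from Q→epsilon we get {epsilon}. So FIRST(Q) = {epsilon, b}.
FIRST(R): from R→epsilon we get {epsilon}. So FIRST(R) = {epsilon}.
FOLLOW(S) includes $ since S is the start symbol.
FOLLOW(S): in S→b Q z S, the suffix after S is empty (adds nothing new). Thus FOLLOW(S) = {$}.
FOLLOW(Q): in S→c Q, the suffix after Q is empty, so FOLLOW(Q) ⊇ FOLLOW(S) = {$}; in S→b Q z S, Q is followed by z S with FIRST {z}. Thus FOLLOW(Q) = {$, z}.
For Q → b R R: FIRST(b R R) = {b}, so it goes in M[Q, t] for t ∈ {b}.
For Q → epsilon: FIRST(epsilon) = {epsilon}, so it goes in M[Q, t] for t ∈ {}; since epsilon ∈ FIRST, also for every t ∈ FOLLOW(Q) = {$, z}.
None of these place a production in M[Q, c].

none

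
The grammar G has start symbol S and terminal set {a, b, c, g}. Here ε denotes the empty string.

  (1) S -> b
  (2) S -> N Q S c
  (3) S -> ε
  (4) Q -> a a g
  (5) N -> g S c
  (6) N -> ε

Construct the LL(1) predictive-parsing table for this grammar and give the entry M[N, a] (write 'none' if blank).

N -> ε

FIRST(Q): from Q->a a g we get {a}. So FIRST(Q) = {a}.
FIRST(N): from N->g S c we get {g}; from N->ε we get {ε}. So FIRST(N) = {ε, g}.
FIRST(S): from S->b we get {b}; from S->N Q S c we get {a, g}; from S->ε we get {ε}. So FIRST(S) = {ε, a, b, g}.
FOLLOW(S) includes $ since S is the start symbol.
FOLLOW(N): in S->N Q S c, N is followed by Q S c with FIRST {a}. Thus FOLLOW(N) = {a}.
For N -> g S c: FIRST(g S c) = {g}, so it goes in M[N, t] for t ∈ {g}.
For N -> ε: FIRST(ε) = {ε}, so it goes in M[N, t] for t ∈ {}; since ε ∈ FIRST, also for every t ∈ FOLLOW(N) = {a}.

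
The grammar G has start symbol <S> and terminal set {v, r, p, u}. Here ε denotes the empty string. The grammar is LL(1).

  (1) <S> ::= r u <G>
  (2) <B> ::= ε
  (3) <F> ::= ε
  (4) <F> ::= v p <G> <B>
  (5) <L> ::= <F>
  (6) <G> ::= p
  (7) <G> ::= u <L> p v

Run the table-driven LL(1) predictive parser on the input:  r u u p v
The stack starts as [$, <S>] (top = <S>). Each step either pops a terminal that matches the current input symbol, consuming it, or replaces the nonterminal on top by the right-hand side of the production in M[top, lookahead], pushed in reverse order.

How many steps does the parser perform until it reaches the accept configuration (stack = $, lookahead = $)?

     Stack        Input        Action
  1  $ <S>        r u u p v $  expand <S> ::= r u <G>
  2  $ <G> u r    r u u p v $  match r
  3  $ <G> u      u u p v $    match u
  4  $ <G>        u p v $      expand <G> ::= u <L> p v
  5  $ v p <L> u  u p v $      match u
  6  $ v p <L>    p v $        expand <L> ::= <F>
  7  $ v p <F>    p v $        expand <F> ::= ε
  8  $ v p        p v $        match p
  9  $ v          v $          match v
Accept reached after 9 steps.

9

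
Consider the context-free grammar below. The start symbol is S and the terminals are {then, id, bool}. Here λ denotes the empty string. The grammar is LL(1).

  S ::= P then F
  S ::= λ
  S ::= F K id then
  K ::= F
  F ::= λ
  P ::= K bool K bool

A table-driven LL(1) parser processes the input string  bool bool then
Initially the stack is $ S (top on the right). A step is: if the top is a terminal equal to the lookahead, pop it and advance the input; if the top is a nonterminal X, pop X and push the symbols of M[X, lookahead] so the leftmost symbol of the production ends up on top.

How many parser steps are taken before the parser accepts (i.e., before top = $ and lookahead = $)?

10

step 1: stack=$ S  input=bool bool then $  — expand S ::= P then F
step 2: stack=$ F then P  input=bool bool then $  — expand P ::= K bool K bool
step 3: stack=$ F then bool K bool K  input=bool bool then $  — expand K ::= F
step 4: stack=$ F then bool K bool F  input=bool bool then $  — expand F ::= λ
step 5: stack=$ F then bool K bool  input=bool bool then $  — match bool
step 6: stack=$ F then bool K  input=bool then $  — expand K ::= F
step 7: stack=$ F then bool F  input=bool then $  — expand F ::= λ
step 8: stack=$ F then bool  input=bool then $  — match bool
step 9: stack=$ F then  input=then $  — match then
step 10: stack=$ F  input=$  — expand F ::= λ
Accept reached after 10 steps.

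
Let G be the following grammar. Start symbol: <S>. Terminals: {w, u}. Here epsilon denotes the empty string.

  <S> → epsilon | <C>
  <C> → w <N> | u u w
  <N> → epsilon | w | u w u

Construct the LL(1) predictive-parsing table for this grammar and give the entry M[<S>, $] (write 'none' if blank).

<S> → epsilon

FIRST(<C>) = {u, w}
FIRST(<N>) = {epsilon, u, w}
FIRST(<S>) = {epsilon, u, w}  (via <C>)
FOLLOW(<S>) includes $ since <S> is the start symbol.
FOLLOW(<S>): <S> appears on no right-hand side. Thus FOLLOW(<S>) = {$}.
For <S> → epsilon: FIRST(epsilon) = {epsilon}, so it goes in M[<S>, t] for t ∈ {}; since epsilon ∈ FIRST, also for every t ∈ FOLLOW(<S>) = {$}.
For <S> → <C>: FIRST(<C>) = {u, w}, so it goes in M[<S>, t] for t ∈ {u, w}.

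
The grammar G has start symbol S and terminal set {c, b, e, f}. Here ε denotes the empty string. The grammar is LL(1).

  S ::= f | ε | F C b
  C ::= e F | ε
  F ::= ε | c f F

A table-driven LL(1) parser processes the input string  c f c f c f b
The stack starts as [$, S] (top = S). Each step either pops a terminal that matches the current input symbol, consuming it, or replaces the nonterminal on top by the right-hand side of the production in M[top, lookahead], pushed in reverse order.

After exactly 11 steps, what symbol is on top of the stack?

      Stack        Input            Action
   1  $ S          c f c f c f b $  expand S ::= F C b
   2  $ b C F      c f c f c f b $  expand F ::= c f F
   3  $ b C F f c  c f c f c f b $  match c
   4  $ b C F f    f c f c f b $    match f
   5  $ b C F      c f c f b $      expand F ::= c f F
   6  $ b C F f c  c f c f b $      match c
   7  $ b C F f    f c f b $        match f
   8  $ b C F      c f b $          expand F ::= c f F
   9  $ b C F f c  c f b $          match c
  10  $ b C F f    f b $            match f
  11  $ b C F      b $              expand F ::= ε
Stack after step 11: $ b C (top = C).

C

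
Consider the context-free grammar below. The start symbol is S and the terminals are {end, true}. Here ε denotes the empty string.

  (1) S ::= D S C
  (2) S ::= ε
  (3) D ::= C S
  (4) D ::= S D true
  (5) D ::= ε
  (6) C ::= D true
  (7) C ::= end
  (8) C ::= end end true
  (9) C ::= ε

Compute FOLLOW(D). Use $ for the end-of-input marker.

{$, end, true}

FIRST(S): from S::=D S C we get {ε, end, true}; from S::=ε we get {ε}. So FIRST(S) = {ε, end, true}.
FIRST(D): from D::=C S we get {ε, end, true}; from D::=S D true we get {end, true}; from D::=ε we get {ε}. So FIRST(D) = {ε, end, true}.
FIRST(C): from C::=D true we get {end, true}; from C::=end we get {end}; from C::=end end true we get {end}; from C::=ε we get {ε}. So FIRST(C) = {ε, end, true}.
FOLLOW(S) includes $ since S is the start symbol.
FOLLOW(S): in S::=D S C, S is followed by C with FIRST {ε, end, true}; in S::=D S C, the suffix after S is nullable (adds nothing new); in D::=C S, the suffix after S is empty, so FOLLOW(S) ⊇ FOLLOW(D) = {$, end, true}; in D::=S D true, S is followed by D true with FIRST {end, true}. Thus FOLLOW(S) = {$, end, true}.
FOLLOW(D): in S::=D S C, D is followed by S C with FIRST {ε, end, true}; in S::=D S C, the suffix after D is nullable, so FOLLOW(D) ⊇ FOLLOW(S) = {$, end, true}; in D::=S D true, D is followed by true with FIRST {true}; in C::=D true, D is followed by true with FIRST {true}. Thus FOLLOW(D) = {$, end, true}.
FOLLOW(C): in S::=D S C, the suffix after C is empty, so FOLLOW(C) ⊇ FOLLOW(S) = {$, end, true}; in D::=C S, C is followed by S with FIRST {ε, end, true}; in D::=C S, the suffix after C is nullable, so FOLLOW(C) ⊇ FOLLOW(D) = {$, end, true}. Thus FOLLOW(C) = {$, end, true}.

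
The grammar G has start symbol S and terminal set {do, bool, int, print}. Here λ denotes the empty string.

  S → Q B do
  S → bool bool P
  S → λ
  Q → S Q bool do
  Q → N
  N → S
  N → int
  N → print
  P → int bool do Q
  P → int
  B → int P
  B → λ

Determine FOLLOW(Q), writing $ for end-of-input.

{$, bool, do, int, print}

FIRST(P) = {int}
FIRST(B) = {λ, int}
FIRST(S) = {λ, bool, do, int, print}  (via Q B do)
FIRST(N) = {λ, bool, do, int, print}  (via S)
FIRST(Q) = {λ, bool, do, int, print}  (via S Q bool do, N)
FOLLOW(S) includes $ since S is the start symbol.
FOLLOW(B): in S→Q B do, B is followed by do with FIRST {do}. Thus FOLLOW(B) = {do}.
FOLLOW(S): in Q→S Q bool do, S is followed by Q bool do with FIRST {bool, do, int, print}; in N→S, the suffix after S is empty, so FOLLOW(S) ⊇ FOLLOW(N) = {$, bool, do, int, print}. Thus FOLLOW(S) = {$, bool, do, int, print}.
FOLLOW(P): in S→bool bool P, the suffix after P is empty, so FOLLOW(P) ⊇ FOLLOW(S) = {$, bool, do, int, print}; in B→int P, the suffix after P is empty, so FOLLOW(P) ⊇ FOLLOW(B) = {do}. Thus FOLLOW(P) = {$, bool, do, int, print}.
FOLLOW(Q): in S→Q B do, Q is followed by B do with FIRST {do, int}; in Q→S Q bool do, Q is followed by bool do with FIRST {bool}; in P→int bool do Q, the suffix after Q is empty, so FOLLOW(Q) ⊇ FOLLOW(P) = {$, bool, do, int, print}. Thus FOLLOW(Q) = {$, bool, do, int, print}.
FOLLOW(N): in Q→N, the suffix after N is empty, so FOLLOW(N) ⊇ FOLLOW(Q) = {$, bool, do, int, print}. Thus FOLLOW(N) = {$, bool, do, int, print}.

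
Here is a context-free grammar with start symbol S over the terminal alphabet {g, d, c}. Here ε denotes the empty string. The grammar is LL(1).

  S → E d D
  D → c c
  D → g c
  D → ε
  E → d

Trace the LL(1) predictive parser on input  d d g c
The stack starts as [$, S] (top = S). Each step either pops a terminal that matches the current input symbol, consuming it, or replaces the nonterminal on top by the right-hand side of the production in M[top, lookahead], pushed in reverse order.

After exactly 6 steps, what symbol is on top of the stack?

     Stack    Input      Action
  1  $ S      d d g c $  expand S → E d D
  2  $ D d E  d d g c $  expand E → d
  3  $ D d d  d d g c $  match d
  4  $ D d    d g c $    match d
  5  $ D      g c $      expand D → g c
  6  $ c g    g c $      match g
Stack after step 6: $ c (top = c).

c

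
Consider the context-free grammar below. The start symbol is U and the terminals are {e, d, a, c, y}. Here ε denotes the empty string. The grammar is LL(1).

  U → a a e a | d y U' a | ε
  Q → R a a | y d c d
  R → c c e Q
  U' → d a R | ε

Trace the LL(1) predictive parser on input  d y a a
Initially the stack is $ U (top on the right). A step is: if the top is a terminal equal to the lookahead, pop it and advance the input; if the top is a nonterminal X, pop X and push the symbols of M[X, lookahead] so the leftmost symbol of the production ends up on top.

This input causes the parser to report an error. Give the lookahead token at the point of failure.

a

     Stack       Input      Action
  1  $ U         d y a a $  expand U → d y U' a
  2  $ a U' y d  d y a a $  match d
  3  $ a U' y    y a a $    match y
  4  $ a U'      a a $      expand U' → ε
  5  $ a         a a $      match a
  6  $           a $        error: stack empty but input remains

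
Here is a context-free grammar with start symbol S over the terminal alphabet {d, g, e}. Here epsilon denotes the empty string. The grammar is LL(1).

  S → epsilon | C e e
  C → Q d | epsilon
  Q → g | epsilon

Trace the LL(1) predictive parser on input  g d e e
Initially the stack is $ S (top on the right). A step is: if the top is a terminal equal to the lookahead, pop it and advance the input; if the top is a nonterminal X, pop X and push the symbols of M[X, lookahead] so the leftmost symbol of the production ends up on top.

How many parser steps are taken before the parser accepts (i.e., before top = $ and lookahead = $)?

step 1: stack=$ S  input=g d e e $  — expand S → C e e
step 2: stack=$ e e C  input=g d e e $  — expand C → Q d
step 3: stack=$ e e d Q  input=g d e e $  — expand Q → g
step 4: stack=$ e e d g  input=g d e e $  — match g
step 5: stack=$ e e d  input=d e e $  — match d
step 6: stack=$ e e  input=e e $  — match e
step 7: stack=$ e  input=e $  — match e
Accept reached after 7 steps.

7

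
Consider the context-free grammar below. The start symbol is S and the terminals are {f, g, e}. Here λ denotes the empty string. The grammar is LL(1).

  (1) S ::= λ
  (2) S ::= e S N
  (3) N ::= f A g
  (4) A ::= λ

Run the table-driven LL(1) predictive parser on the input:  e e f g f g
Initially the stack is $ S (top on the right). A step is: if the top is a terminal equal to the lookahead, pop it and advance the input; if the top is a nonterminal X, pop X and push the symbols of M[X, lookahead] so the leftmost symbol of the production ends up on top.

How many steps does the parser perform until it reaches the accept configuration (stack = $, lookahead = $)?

13

step 1: stack=$ S  input=e e f g f g $  — expand S ::= e S N
step 2: stack=$ N S e  input=e e f g f g $  — match e
step 3: stack=$ N S  input=e f g f g $  — expand S ::= e S N
step 4: stack=$ N N S e  input=e f g f g $  — match e
step 5: stack=$ N N S  input=f g f g $  — expand S ::= λ
step 6: stack=$ N N  input=f g f g $  — expand N ::= f A g
step 7: stack=$ N g A f  input=f g f g $  — match f
step 8: stack=$ N g A  input=g f g $  — expand A ::= λ
step 9: stack=$ N g  input=g f g $  — match g
step 10: stack=$ N  input=f g $  — expand N ::= f A g
step 11: stack=$ g A f  input=f g $  — match f
step 12: stack=$ g A  input=g $  — expand A ::= λ
step 13: stack=$ g  input=g $  — match g
Accept reached after 13 steps.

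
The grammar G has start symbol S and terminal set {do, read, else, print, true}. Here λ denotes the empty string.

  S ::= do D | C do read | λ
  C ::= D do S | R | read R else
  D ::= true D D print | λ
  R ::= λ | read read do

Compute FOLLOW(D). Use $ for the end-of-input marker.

{$, do, print, true}

FIRST(D) = {λ, true}
FIRST(R) = {λ, read}
FIRST(C) = {λ, do, read, true}  (via D do S, R)
FIRST(S) = {λ, do, read, true}  (via C do read)
FOLLOW(S) includes $ since S is the start symbol.
FOLLOW(C): in S::=C do read, C is followed by do read with FIRST {do}. Thus FOLLOW(C) = {do}.
FOLLOW(S): in C::=D do S, the suffix after S is empty, so FOLLOW(S) ⊇ FOLLOW(C) = {do}. Thus FOLLOW(S) = {$, do}.
FOLLOW(D): in S::=do D, the suffix after D is empty, so FOLLOW(D) ⊇ FOLLOW(S) = {$, do}; in C::=D do S, D is followed by do S with FIRST {do}; in D::=true D D print (occurrence 1), D is followed by D print with FIRST {print, true}; in D::=true D D print (occurrence 2), D is followed by print with FIRST {print}. Thus FOLLOW(D) = {$, do, print, true}.
FOLLOW(R): in C::=R, the suffix after R is empty, so FOLLOW(R) ⊇ FOLLOW(C) = {do}; in C::=read R else, R is followed by else with FIRST {else}. Thus FOLLOW(R) = {do, else}.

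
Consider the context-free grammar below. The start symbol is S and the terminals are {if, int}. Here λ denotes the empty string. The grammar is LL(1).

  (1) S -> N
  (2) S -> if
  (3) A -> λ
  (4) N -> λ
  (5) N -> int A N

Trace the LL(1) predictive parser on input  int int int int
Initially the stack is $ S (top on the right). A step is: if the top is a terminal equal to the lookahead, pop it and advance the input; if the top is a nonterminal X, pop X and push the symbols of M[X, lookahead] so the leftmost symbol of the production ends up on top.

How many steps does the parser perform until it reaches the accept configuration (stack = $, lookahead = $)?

14

step 1: stack=$ S  input=int int int int $  — expand S -> N
step 2: stack=$ N  input=int int int int $  — expand N -> int A N
step 3: stack=$ N A int  input=int int int int $  — match int
step 4: stack=$ N A  input=int int int $  — expand A -> λ
step 5: stack=$ N  input=int int int $  — expand N -> int A N
step 6: stack=$ N A int  input=int int int $  — match int
step 7: stack=$ N A  input=int int $  — expand A -> λ
step 8: stack=$ N  input=int int $  — expand N -> int A N
step 9: stack=$ N A int  input=int int $  — match int
step 10: stack=$ N A  input=int $  — expand A -> λ
step 11: stack=$ N  input=int $  — expand N -> int A N
step 12: stack=$ N A int  input=int $  — match int
step 13: stack=$ N A  input=$  — expand A -> λ
step 14: stack=$ N  input=$  — expand N -> λ
Accept reached after 14 steps.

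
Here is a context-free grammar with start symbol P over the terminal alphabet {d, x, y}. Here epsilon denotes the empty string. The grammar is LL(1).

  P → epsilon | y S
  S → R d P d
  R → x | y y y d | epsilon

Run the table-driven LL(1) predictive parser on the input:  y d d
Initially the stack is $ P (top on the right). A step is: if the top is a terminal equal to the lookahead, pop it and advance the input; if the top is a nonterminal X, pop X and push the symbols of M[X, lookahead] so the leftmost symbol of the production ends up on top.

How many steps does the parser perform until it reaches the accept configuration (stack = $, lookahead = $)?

     Stack      Input    Action
  1  $ P        y d d $  expand P → y S
  2  $ S y      y d d $  match y
  3  $ S        d d $    expand S → R d P d
  4  $ d P d R  d d $    expand R → epsilon
  5  $ d P d    d d $    match d
  6  $ d P      d $      expand P → epsilon
  7  $ d        d $      match d
Accept reached after 7 steps.

7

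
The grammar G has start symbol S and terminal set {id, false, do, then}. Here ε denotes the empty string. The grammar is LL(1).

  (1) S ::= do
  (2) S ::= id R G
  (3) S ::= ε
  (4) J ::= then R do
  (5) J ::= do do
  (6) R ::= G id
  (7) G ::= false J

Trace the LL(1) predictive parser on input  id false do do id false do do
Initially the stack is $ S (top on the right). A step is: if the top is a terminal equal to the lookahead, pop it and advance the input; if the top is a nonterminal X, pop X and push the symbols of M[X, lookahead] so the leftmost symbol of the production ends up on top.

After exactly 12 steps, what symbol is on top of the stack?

do

step 1: stack=$ S  input=id false do do id false do do $  — expand S ::= id R G
step 2: stack=$ G R id  input=id false do do id false do do $  — match id
step 3: stack=$ G R  input=false do do id false do do $  — expand R ::= G id
step 4: stack=$ G id G  input=false do do id false do do $  — expand G ::= false J
step 5: stack=$ G id J false  input=false do do id false do do $  — match false
step 6: stack=$ G id J  input=do do id false do do $  — expand J ::= do do
step 7: stack=$ G id do do  input=do do id false do do $  — match do
step 8: stack=$ G id do  input=do id false do do $  — match do
step 9: stack=$ G id  input=id false do do $  — match id
step 10: stack=$ G  input=false do do $  — expand G ::= false J
step 11: stack=$ J false  input=false do do $  — match false
step 12: stack=$ J  input=do do $  — expand J ::= do do
Stack after step 12: $ do do (top = do).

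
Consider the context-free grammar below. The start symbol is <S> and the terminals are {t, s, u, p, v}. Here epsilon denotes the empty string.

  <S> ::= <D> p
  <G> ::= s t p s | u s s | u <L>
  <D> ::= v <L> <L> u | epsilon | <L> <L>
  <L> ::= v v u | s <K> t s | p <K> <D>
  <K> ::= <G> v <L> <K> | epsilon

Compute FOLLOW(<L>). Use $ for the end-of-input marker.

{p, s, t, u, v}

FIRST(<G>) = {s, u}
FIRST(<L>) = {p, s, v}
FIRST(<D>) = {epsilon, p, s, v}  (via <L> <L>)
FIRST(<K>) = {epsilon, s, u}  (via <G> v <L> <K>)
FIRST(<S>) = {p, s, v}  (via <D> p)
FOLLOW(<S>) includes $ since <S> is the start symbol.
FOLLOW(<S>): <S> appears on no right-hand side. Thus FOLLOW(<S>) = {$}.
FOLLOW(<G>): in <K>::=<G> v <L> <K>, <G> is followed by v <L> <K> with FIRST {v}. Thus FOLLOW(<G>) = {v}.
FOLLOW(<D>): in <S>::=<D> p, <D> is followed by p with FIRST {p}; in <L>::=p <K> <D>, the suffix after <D> is empty, so FOLLOW(<D>) ⊇ FOLLOW(<L>) = {p, s, t, u, v}. Thus FOLLOW(<D>) = {p, s, t, u, v}.
FOLLOW(<L>): in <G>::=u <L>, the suffix after <L> is empty, so FOLLOW(<L>) ⊇ FOLLOW(<G>) = {v}; in <D>::=v <L> <L> u (occurrence 1), <L> is followed by <L> u with FIRST {p, s, v}; in <D>::=v <L> <L> u (occurrence 2), <L> is followed by u with FIRST {u}; in <D>::=<L> <L> (occurrence 1), <L> is followed by <L> with FIRST {p, s, v}; in <D>::=<L> <L> (occurrence 2), the suffix after <L> is empty, so FOLLOW(<L>) ⊇ FOLLOW(<D>) = {p, s, t, u, v}; in <K>::=<G> v <L> <K>, <L> is followed by <K> with FIRST {epsilon, s, u}; in <K>::=<G> v <L> <K>, the suffix after <L> is nullable, so FOLLOW(<L>) ⊇ FOLLOW(<K>) = {p, s, t, u, v}. Thus FOLLOW(<L>) = {p, s, t, u, v}.
FOLLOW(<K>): in <L>::=s <K> t s, <K> is followed by t s with FIRST {t}; in <L>::=p <K> <D>, <K> is followed by <D> with FIRST {epsilon, p, s, v}; in <L>::=p <K> <D>, the suffix after <K> is nullable, so FOLLOW(<K>) ⊇ FOLLOW(<L>) = {p, s, t, u, v}; in <K>::=<G> v <L> <K>, the suffix after <K> is empty (adds nothing new). Thus FOLLOW(<K>) = {p, s, t, u, v}.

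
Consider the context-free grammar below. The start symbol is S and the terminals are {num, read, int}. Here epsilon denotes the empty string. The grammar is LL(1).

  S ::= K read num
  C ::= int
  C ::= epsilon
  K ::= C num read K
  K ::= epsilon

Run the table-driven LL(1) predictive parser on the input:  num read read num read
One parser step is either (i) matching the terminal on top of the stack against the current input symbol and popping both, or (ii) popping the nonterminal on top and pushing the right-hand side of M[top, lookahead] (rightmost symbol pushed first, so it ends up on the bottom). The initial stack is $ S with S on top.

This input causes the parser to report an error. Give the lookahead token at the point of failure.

     Stack                    Input                     Action
  1  $ S                      num read read num read $  expand S ::= K read num
  2  $ num read K             num read read num read $  expand K ::= C num read K
  3  $ num read K read num C  num read read num read $  expand C ::= epsilon
  4  $ num read K read num    num read read num read $  match num
  5  $ num read K read        read read num read $      match read
  6  $ num read K             read num read $           expand K ::= epsilon
  7  $ num read               read num read $           match read
  8  $ num                    num read $                match num
  9  $                        read $                    error: stack empty but input remains

read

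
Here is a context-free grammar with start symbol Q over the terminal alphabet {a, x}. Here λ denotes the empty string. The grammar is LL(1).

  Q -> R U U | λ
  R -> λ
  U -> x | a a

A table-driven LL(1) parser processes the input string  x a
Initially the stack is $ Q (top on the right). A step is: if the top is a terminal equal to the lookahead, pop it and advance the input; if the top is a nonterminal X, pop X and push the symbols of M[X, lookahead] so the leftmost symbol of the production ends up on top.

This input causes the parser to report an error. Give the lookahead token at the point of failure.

     Stack    Input  Action
  1  $ Q      x a $  expand Q -> R U U
  2  $ U U R  x a $  expand R -> λ
  3  $ U U    x a $  expand U -> x
  4  $ U x    x a $  match x
  5  $ U      a $    expand U -> a a
  6  $ a a    a $    match a
  7  $ a      $      error: top is terminal a but lookahead is $

$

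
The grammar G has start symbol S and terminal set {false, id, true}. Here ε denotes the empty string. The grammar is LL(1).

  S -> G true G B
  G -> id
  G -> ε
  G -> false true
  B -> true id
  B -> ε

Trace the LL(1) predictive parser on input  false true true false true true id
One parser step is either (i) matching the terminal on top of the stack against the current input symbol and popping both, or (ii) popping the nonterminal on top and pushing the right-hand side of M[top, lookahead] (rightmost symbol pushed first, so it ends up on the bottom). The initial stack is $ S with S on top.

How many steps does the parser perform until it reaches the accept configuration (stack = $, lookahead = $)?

      Stack                  Input                                 Action
   1  $ S                    false true true false true true id $  expand S -> G true G B
   2  $ B G true G           false true true false true true id $  expand G -> false true
   3  $ B G true true false  false true true false true true id $  match false
   4  $ B G true true        true true false true true id $        match true
   5  $ B G true             true false true true id $             match true
   6  $ B G                  false true true id $                  expand G -> false true
   7  $ B true false         false true true id $                  match false
   8  $ B true               true true id $                        match true
   9  $ B                    true id $                             expand B -> true id
  10  $ id true              true id $                             match true
  11  $ id                   id $                                  match id
Accept reached after 11 steps.

11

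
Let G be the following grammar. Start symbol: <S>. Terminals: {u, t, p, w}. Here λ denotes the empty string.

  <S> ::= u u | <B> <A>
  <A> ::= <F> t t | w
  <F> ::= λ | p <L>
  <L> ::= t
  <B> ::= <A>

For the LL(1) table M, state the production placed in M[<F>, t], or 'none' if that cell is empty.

FIRST(<F>) = {λ, p}
FIRST(<L>) = {t}
FIRST(<A>) = {p, t, w}  (via <F> t t)
FIRST(<B>) = {p, t, w}  (via <A>)
FIRST(<S>) = {p, t, u, w}  (via <B> <A>)
FOLLOW(<S>) includes $ since <S> is the start symbol.
FOLLOW(<F>): in <A>::=<F> t t, <F> is followed by t t with FIRST {t}. Thus FOLLOW(<F>) = {t}.
For <F> ::= λ: FIRST(λ) = {λ}, so it goes in M[<F>, t] for t ∈ {}; since λ ∈ FIRST, also for every t ∈ FOLLOW(<F>) = {t}.
For <F> ::= p <L>: FIRST(p <L>) = {p}, so it goes in M[<F>, t] for t ∈ {p}.

<F> ::= λ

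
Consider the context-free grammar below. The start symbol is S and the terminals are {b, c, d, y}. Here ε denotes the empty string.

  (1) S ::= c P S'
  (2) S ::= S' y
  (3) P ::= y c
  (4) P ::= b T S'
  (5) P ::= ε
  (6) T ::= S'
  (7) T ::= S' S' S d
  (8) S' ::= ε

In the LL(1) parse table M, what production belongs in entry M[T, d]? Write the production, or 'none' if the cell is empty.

T ::= S'

FIRST(P): from P::=y c we get {y}; from P::=b T S' we get {b}; from P::=ε we get {ε}. So FIRST(P) = {ε, b, y}.
FIRST(S'): from S'::=ε we get {ε}. So FIRST(S') = {ε}.
FIRST(S): from S::=c P S' we get {c}; from S::=S' y we get {y}. So FIRST(S) = {c, y}.
FIRST(T): from T::=S' we get {ε}; from T::=S' S' S d we get {c, y}. So FIRST(T) = {ε, c, y}.
FOLLOW(S) includes $ since S is the start symbol.
FOLLOW(P): in S::=c P S', P is followed by S' with FIRST {ε}; in S::=c P S', the suffix after P is nullable, so FOLLOW(P) ⊇ FOLLOW(S) = {$, d}. Thus FOLLOW(P) = {$, d}.
FOLLOW(T): in P::=b T S', T is followed by S' with FIRST {ε}; in P::=b T S', the suffix after T is nullable, so FOLLOW(T) ⊇ FOLLOW(P) = {$, d}. Thus FOLLOW(T) = {$, d}.
For T ::= S': FIRST(S') = {ε}, so it goes in M[T, t] for t ∈ {}; since ε ∈ FIRST, also for every t ∈ FOLLOW(T) = {$, d}.
For T ::= S' S' S d: FIRST(S' S' S d) = {c, y}, so it goes in M[T, t] for t ∈ {c, y}.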